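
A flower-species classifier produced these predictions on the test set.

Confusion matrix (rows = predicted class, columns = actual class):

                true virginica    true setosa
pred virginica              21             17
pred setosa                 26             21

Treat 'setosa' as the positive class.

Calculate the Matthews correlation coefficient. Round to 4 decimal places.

MCC = (TP·TN − FP·FN) / √((TP+FP)(TP+FN)(TN+FP)(TN+FN))
Numerator = 21·21 − 26·17 = -1
Denominator = √(47·38·47·38) = √3189796 = 1786.0000
MCC = -1 / 1786.0000 = -0.0006

-0.0006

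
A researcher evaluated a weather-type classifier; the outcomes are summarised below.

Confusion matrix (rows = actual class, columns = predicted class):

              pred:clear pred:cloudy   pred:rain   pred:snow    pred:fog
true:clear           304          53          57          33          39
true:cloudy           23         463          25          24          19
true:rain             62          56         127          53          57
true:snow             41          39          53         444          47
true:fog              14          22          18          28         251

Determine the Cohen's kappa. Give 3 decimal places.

Observed agreement pₒ = trace/N = 1589/2352 = 0.6756
Expected agreement pₑ = Σ (rowᵢ·colᵢ)/N² = (486·444 + 554·633 + 355·280 + 624·582 + 333·413)/2352² = 0.2109
κ = (pₒ − pₑ)/(1 − pₑ) = (0.6756 − 0.2109)/(1 − 0.2109) = 0.589

0.589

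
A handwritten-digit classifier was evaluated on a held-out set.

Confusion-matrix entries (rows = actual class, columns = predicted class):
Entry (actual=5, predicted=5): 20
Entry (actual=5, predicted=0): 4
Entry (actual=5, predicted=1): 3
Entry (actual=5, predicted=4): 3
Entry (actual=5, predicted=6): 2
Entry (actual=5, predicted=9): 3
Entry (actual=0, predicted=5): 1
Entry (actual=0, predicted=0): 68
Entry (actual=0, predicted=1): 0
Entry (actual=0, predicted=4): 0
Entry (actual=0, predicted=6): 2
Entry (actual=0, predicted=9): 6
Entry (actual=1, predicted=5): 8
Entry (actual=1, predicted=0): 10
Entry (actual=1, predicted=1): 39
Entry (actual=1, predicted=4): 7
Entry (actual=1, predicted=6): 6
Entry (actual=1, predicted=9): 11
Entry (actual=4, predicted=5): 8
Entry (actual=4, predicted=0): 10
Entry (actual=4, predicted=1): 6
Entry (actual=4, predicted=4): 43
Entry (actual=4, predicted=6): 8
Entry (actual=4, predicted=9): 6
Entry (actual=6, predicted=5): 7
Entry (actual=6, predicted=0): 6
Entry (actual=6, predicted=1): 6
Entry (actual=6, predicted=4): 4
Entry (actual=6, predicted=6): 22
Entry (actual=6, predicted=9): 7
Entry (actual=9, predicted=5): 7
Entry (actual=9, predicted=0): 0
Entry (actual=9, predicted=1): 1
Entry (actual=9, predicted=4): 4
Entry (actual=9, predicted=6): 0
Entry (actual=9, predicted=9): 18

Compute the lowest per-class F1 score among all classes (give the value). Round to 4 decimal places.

0.4444

Per-class F1 score (2·TP/(2·TP+FP+FN)):
  5: TP=20, FP=1+8+8+7+7=31, FN=4+3+3+2+3=15 → 40/86 = 0.46512
  0: TP=68, FP=4+10+10+6+0=30, FN=1+0+0+2+6=9 → 136/175 = 0.77714
  1: TP=39, FP=3+0+6+6+1=16, FN=8+10+7+6+11=42 → 78/136 = 0.57353
  4: TP=43, FP=3+0+7+4+4=18, FN=8+10+6+8+6=38 → 86/142 = 0.60563
  6: TP=22, FP=2+2+6+8+0=18, FN=7+6+6+4+7=30 → 44/92 = 0.47826
  9: TP=18, FP=3+6+11+6+7=33, FN=7+0+1+4+0=12 → 36/81 = 0.44444
Lowest is class '9' with F1 score = 0.4444.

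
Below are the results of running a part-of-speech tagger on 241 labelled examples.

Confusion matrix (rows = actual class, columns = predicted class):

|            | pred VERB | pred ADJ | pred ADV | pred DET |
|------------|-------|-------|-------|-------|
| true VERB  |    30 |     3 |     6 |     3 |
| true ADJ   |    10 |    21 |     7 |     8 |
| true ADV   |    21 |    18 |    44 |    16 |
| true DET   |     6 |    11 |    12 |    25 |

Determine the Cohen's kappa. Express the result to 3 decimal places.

0.325

Observed agreement pₒ = trace/N = 120/241 = 0.4979
Expected agreement pₑ = Σ (rowᵢ·colᵢ)/N² = (42·67 + 46·53 + 99·69 + 54·52)/241² = 0.2564
κ = (pₒ − pₑ)/(1 − pₑ) = (0.4979 − 0.2564)/(1 − 0.2564) = 0.325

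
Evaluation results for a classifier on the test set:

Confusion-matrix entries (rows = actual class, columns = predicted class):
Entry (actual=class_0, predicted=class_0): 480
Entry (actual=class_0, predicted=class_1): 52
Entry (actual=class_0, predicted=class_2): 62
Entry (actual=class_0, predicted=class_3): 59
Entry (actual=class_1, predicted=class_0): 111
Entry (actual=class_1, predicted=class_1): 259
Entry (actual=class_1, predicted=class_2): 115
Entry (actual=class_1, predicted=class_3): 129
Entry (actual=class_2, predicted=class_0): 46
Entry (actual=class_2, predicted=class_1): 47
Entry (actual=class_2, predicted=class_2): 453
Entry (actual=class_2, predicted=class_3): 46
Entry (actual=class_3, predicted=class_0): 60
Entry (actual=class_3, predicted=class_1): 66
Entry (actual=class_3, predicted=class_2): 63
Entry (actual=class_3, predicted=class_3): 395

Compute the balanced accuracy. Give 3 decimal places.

Balanced accuracy = mean of per-class recall.
  class_0: recall = 480/653 = 0.7351
  class_1: recall = 259/614 = 0.4218
  class_2: recall = 453/592 = 0.7652
  class_3: recall = 395/584 = 0.6764
Mean = (0.7351 + 0.4218 + 0.7652 + 0.6764) / 4 = 0.650

0.650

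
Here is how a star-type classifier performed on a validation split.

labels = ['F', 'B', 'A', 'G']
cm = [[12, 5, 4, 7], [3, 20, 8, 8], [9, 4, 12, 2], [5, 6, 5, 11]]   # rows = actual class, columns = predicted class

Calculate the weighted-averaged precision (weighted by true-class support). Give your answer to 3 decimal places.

Per-class precision (TP/(TP+FP)):
  F: TP=12, FP=3+9+5=17 → 12/29 = 0.4138
  B: TP=20, FP=5+4+6=15 → 20/35 = 0.5714
  A: TP=12, FP=4+8+5=17 → 12/29 = 0.4138
  G: TP=11, FP=7+8+2=17 → 11/28 = 0.3929
Weighted-precision = Σ (supportᵢ/N)·precisionᵢ with N=121: (28/121)·0.4138 + (39/121)·0.5714 + (27/121)·0.4138 + (27/121)·0.3929 = 0.460

0.460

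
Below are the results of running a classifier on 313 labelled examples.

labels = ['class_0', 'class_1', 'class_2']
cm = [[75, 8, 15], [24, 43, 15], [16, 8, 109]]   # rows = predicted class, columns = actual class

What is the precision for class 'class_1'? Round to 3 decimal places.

Treat 'class_1' as positive and all other classes as negative.
precision = TP/(TP+FP).
class_1: TP=43, FP=24+15=39 → 43/82 = 0.5244

0.524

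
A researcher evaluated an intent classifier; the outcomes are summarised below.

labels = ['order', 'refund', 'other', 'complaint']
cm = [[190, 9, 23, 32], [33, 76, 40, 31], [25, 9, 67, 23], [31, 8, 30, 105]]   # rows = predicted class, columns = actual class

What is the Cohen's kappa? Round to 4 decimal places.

0.4531

Observed agreement pₒ = trace/N = 438/732 = 0.59836
Expected agreement pₑ = Σ (rowᵢ·colᵢ)/N² = (279·254 + 102·180 + 160·124 + 191·174)/732² = 0.26557
κ = (pₒ − pₑ)/(1 − pₑ) = (0.59836 − 0.26557)/(1 − 0.26557) = 0.4531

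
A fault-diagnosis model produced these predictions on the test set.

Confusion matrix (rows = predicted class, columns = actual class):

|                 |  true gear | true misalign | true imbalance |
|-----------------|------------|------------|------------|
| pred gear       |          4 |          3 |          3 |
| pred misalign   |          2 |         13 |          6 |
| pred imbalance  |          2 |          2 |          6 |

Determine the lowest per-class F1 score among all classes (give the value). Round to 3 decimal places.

0.444

Per-class F1 score (2·TP/(2·TP+FP+FN)):
  gear: TP=4, FP=3+3=6, FN=2+2=4 → 8/18 = 0.4444
  misalign: TP=13, FP=2+6=8, FN=3+2=5 → 26/39 = 0.6667
  imbalance: TP=6, FP=2+2=4, FN=3+6=9 → 12/25 = 0.4800
Lowest is class 'gear' with F1 score = 0.444.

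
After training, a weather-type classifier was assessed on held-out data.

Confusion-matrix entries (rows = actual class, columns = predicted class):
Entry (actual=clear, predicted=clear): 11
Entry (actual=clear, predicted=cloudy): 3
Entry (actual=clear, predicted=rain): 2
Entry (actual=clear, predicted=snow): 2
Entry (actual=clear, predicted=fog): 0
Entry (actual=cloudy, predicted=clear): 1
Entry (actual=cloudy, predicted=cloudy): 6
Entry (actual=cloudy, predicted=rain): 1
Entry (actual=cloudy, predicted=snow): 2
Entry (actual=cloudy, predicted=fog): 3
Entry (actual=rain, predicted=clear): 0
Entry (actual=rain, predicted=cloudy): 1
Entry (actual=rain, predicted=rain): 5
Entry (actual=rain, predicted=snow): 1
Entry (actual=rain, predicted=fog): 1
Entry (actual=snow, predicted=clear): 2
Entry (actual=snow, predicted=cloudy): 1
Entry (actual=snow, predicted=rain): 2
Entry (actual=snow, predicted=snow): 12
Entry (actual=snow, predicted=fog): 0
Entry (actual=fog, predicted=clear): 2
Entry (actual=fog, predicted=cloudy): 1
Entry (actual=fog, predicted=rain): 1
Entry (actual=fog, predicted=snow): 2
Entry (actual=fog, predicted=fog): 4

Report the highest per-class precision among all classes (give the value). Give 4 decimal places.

Per-class precision (TP/(TP+FP)):
  clear: TP=11, FP=1+0+2+2=5 → 11/16 = 0.68750
  cloudy: TP=6, FP=3+1+1+1=6 → 6/12 = 0.50000
  rain: TP=5, FP=2+1+2+1=6 → 5/11 = 0.45455
  snow: TP=12, FP=2+2+1+2=7 → 12/19 = 0.63158
  fog: TP=4, FP=0+3+1+0=4 → 4/8 = 0.50000
Highest is class 'clear' with precision = 0.6875.

0.6875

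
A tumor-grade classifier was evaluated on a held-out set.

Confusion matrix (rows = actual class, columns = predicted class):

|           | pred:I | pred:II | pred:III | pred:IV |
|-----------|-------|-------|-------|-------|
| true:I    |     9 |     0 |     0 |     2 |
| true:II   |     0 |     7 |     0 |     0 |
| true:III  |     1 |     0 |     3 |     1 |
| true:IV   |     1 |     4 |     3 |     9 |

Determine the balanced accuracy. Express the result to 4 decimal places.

Balanced accuracy = mean of per-class recall.
  I: recall = 9/11 = 0.81818
  II: recall = 7/7 = 1.00000
  III: recall = 3/5 = 0.60000
  IV: recall = 9/17 = 0.52941
Mean = (0.81818 + 1.00000 + 0.60000 + 0.52941) / 4 = 0.7369

0.7369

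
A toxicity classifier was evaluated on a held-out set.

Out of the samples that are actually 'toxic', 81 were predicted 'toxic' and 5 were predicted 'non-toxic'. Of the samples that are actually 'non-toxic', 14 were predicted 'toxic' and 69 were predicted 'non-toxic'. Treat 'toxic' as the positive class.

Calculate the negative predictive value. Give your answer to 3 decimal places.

NPV = TN/(TN+FN) = 69/(69+5) = 0.932

0.932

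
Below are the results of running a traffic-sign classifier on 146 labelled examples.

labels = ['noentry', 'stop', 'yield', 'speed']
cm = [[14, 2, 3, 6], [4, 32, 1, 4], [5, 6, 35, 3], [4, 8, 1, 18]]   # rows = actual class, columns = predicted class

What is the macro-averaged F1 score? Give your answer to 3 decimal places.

Per-class F1 score (2·TP/(2·TP+FP+FN)):
  noentry: TP=14, FP=4+5+4=13, FN=2+3+6=11 → 28/52 = 0.5385
  stop: TP=32, FP=2+6+8=16, FN=4+1+4=9 → 64/89 = 0.7191
  yield: TP=35, FP=3+1+1=5, FN=5+6+3=14 → 70/89 = 0.7865
  speed: TP=18, FP=6+4+3=13, FN=4+8+1=13 → 36/62 = 0.5806
Macro-F1 score = mean = (0.5385 + 0.7191 + 0.7865 + 0.5806) / 4 = 0.656

0.656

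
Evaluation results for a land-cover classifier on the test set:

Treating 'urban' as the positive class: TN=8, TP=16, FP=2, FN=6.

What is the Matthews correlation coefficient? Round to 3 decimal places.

0.493

MCC = (TP·TN − FP·FN) / √((TP+FP)(TP+FN)(TN+FP)(TN+FN))
Numerator = 16·8 − 2·6 = 116
Denominator = √(18·22·10·14) = √55440 = 235.4570
MCC = 116 / 235.4570 = 0.493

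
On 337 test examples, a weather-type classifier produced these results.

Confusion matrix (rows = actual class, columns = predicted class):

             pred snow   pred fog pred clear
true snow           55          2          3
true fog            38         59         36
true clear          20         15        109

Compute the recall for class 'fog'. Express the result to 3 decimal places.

0.444

Treat 'fog' as positive and all other classes as negative.
recall = TP/(TP+FN).
fog: TP=59, FN=38+36=74 → 59/133 = 0.4436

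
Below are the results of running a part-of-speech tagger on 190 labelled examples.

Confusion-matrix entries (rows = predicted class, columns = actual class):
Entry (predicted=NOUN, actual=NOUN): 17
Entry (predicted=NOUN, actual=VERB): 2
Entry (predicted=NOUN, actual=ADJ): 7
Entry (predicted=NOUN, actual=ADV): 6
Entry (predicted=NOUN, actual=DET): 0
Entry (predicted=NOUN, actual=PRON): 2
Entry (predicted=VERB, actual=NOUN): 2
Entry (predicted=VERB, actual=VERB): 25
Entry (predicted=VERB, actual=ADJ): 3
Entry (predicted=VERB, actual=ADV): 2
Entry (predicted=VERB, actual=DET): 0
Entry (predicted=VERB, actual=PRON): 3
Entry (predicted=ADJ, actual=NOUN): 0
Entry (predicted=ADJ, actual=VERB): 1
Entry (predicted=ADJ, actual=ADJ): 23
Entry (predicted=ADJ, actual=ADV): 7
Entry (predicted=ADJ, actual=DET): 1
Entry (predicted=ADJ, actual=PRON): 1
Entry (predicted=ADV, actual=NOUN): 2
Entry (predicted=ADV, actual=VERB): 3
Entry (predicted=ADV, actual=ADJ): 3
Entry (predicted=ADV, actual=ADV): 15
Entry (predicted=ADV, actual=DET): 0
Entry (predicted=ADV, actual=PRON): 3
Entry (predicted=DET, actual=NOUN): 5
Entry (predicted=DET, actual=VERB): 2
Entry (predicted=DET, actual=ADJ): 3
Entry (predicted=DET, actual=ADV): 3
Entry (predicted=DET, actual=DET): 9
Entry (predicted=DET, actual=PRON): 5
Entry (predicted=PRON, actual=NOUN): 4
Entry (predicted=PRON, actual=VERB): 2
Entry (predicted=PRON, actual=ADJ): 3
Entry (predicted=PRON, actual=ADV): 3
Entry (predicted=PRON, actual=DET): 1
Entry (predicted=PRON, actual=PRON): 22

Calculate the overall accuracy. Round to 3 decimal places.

Accuracy = trace / total = (17+25+23+15+9+22=111) / 190 = 111/190 = 0.584

0.584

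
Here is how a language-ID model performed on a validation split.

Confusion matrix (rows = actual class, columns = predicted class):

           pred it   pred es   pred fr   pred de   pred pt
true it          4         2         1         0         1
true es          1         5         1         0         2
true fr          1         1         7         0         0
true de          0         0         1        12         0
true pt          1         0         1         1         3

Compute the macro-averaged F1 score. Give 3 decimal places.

0.649

Per-class F1 score (2·TP/(2·TP+FP+FN)):
  it: TP=4, FP=1+1+0+1=3, FN=2+1+0+1=4 → 8/15 = 0.5333
  es: TP=5, FP=2+1+0+0=3, FN=1+1+0+2=4 → 10/17 = 0.5882
  fr: TP=7, FP=1+1+1+1=4, FN=1+1+0+0=2 → 14/20 = 0.7000
  de: TP=12, FP=0+0+0+1=1, FN=0+0+1+0=1 → 24/26 = 0.9231
  pt: TP=3, FP=1+2+0+0=3, FN=1+0+1+1=3 → 6/12 = 0.5000
Macro-F1 score = mean = (0.5333 + 0.5882 + 0.7000 + 0.9231 + 0.5000) / 5 = 0.649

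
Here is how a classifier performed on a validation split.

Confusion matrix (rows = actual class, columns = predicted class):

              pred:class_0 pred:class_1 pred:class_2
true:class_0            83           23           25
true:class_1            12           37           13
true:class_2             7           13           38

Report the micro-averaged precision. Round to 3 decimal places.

Micro-averaging pools counts across classes: ΣTP=158, ΣFP=93, ΣFN=93.
Micro-precision = TP/(TP+FP) on pooled counts = 0.629 (equals overall accuracy in single-label multiclass).

0.629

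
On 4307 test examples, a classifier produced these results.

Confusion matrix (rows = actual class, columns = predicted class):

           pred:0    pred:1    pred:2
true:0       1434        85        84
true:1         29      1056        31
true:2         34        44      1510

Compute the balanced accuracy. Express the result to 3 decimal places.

Balanced accuracy = mean of per-class recall.
  0: recall = 1434/1603 = 0.8946
  1: recall = 1056/1116 = 0.9462
  2: recall = 1510/1588 = 0.9509
Mean = (0.8946 + 0.9462 + 0.9509) / 3 = 0.931

0.931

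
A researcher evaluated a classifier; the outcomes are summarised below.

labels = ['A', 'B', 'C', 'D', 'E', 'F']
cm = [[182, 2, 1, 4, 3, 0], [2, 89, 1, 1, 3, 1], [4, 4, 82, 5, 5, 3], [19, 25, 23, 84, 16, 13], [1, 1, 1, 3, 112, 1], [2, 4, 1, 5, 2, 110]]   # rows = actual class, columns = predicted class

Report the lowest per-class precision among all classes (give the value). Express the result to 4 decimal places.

0.7120

Per-class precision (TP/(TP+FP)):
  A: TP=182, FP=2+4+19+1+2=28 → 182/210 = 0.86667
  B: TP=89, FP=2+4+25+1+4=36 → 89/125 = 0.71200
  C: TP=82, FP=1+1+23+1+1=27 → 82/109 = 0.75229
  D: TP=84, FP=4+1+5+3+5=18 → 84/102 = 0.82353
  E: TP=112, FP=3+3+5+16+2=29 → 112/141 = 0.79433
  F: TP=110, FP=0+1+3+13+1=18 → 110/128 = 0.85938
Lowest is class 'B' with precision = 0.7120.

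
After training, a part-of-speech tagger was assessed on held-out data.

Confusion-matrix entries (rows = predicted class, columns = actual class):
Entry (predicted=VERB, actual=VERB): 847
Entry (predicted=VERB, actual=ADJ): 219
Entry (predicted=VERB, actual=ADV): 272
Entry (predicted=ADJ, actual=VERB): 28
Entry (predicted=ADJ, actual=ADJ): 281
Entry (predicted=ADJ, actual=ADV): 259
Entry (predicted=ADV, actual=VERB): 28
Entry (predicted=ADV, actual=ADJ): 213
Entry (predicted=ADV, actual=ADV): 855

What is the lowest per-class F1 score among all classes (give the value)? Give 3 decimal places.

Per-class F1 score (2·TP/(2·TP+FP+FN)):
  VERB: TP=847, FP=219+272=491, FN=28+28=56 → 1694/2241 = 0.7559
  ADJ: TP=281, FP=28+259=287, FN=219+213=432 → 562/1281 = 0.4387
  ADV: TP=855, FP=28+213=241, FN=272+259=531 → 1710/2482 = 0.6890
Lowest is class 'ADJ' with F1 score = 0.439.

0.439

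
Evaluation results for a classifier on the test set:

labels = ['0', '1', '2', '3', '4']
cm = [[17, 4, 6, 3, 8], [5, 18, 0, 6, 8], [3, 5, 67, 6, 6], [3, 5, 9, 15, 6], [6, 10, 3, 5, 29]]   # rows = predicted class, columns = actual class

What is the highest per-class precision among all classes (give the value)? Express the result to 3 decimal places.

0.770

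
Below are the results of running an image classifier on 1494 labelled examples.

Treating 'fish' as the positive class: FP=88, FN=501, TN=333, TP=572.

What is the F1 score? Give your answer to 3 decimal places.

Precision = TP/(TP+FP) = 572/660 = 0.8667
Recall = TP/(TP+FN) = 572/1073 = 0.5331
F1 = 2·TP/(2·TP+FP+FN) = 1144/1733 = 0.660

0.660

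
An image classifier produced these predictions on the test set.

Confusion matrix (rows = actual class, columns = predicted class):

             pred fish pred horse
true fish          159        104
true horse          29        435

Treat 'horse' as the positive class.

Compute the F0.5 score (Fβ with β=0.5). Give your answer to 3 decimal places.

Fβ = (1+β²)·TP / ((1+β²)·TP + β²·FN + FP), with β²=1/4
= 1.25·435 / (1.25·435 + 0.25·29 + 104) = 0.830

0.830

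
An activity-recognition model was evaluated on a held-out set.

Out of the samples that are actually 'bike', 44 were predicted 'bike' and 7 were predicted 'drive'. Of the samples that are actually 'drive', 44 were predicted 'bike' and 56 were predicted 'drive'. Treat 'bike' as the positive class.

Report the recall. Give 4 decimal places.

0.8627

Recall = TP/(TP+FN) = 44/(44+7) = 44/51 = 0.8627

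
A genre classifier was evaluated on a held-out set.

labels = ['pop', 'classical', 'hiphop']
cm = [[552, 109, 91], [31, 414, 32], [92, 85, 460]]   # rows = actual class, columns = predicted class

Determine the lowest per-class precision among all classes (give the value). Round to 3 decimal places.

Per-class precision (TP/(TP+FP)):
  pop: TP=552, FP=31+92=123 → 552/675 = 0.8178
  classical: TP=414, FP=109+85=194 → 414/608 = 0.6809
  hiphop: TP=460, FP=91+32=123 → 460/583 = 0.7890
Lowest is class 'classical' with precision = 0.681.

0.681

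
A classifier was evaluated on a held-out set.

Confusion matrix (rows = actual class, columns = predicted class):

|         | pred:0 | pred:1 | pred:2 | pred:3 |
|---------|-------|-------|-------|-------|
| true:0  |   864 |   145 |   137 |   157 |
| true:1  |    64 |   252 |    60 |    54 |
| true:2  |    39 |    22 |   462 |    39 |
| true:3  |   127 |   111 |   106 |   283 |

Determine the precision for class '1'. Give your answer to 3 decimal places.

Treat '1' as positive and all other classes as negative.
precision = TP/(TP+FP).
1: TP=252, FP=145+22+111=278 → 252/530 = 0.4755

0.475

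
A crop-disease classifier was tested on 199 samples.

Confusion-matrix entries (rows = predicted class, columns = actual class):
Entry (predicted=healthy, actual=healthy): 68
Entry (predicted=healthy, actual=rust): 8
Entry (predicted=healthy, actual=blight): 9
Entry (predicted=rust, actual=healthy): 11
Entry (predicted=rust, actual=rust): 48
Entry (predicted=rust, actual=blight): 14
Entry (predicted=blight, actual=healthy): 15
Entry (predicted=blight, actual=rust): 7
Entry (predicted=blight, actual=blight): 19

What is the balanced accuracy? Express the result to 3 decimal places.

Balanced accuracy = mean of per-class recall.
  healthy: recall = 68/94 = 0.7234
  rust: recall = 48/63 = 0.7619
  blight: recall = 19/42 = 0.4524
Mean = (0.7234 + 0.7619 + 0.4524) / 3 = 0.646

0.646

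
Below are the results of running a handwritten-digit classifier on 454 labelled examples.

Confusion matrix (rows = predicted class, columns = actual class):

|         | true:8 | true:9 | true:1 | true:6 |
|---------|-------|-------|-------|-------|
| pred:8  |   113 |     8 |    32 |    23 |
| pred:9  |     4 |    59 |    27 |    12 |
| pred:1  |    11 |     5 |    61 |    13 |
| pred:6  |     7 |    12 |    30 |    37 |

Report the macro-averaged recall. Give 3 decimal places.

0.595

Per-class recall (TP/(TP+FN)):
  8: TP=113, FN=4+11+7=22 → 113/135 = 0.8370
  9: TP=59, FN=8+5+12=25 → 59/84 = 0.7024
  1: TP=61, FN=32+27+30=89 → 61/150 = 0.4067
  6: TP=37, FN=23+12+13=48 → 37/85 = 0.4353
Macro-recall = mean = (0.8370 + 0.7024 + 0.4067 + 0.4353) / 4 = 0.595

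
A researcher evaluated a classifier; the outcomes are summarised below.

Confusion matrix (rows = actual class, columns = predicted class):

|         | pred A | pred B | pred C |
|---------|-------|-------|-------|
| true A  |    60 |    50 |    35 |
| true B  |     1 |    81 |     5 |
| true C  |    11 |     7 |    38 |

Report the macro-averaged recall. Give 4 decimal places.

0.6745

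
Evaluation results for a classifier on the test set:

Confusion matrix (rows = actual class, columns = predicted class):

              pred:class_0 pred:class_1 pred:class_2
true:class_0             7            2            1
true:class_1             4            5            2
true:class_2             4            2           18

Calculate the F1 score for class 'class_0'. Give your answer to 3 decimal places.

0.560

Take TP from the diagonal, FP from the rest of the 'class_0' prediction marginal, FN from the rest of the 'class_0' actual marginal.
F1 score = 2·TP/(2·TP+FP+FN).
class_0: TP=7, FP=4+4=8, FN=2+1=3 → 14/25 = 0.5600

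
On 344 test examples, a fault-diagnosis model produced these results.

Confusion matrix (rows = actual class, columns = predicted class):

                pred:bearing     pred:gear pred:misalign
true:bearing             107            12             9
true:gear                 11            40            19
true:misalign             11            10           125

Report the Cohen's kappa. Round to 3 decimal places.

0.670

Observed agreement pₒ = trace/N = 272/344 = 0.7907
Expected agreement pₑ = Σ (rowᵢ·colᵢ)/N² = (128·129 + 70·62 + 146·153)/344² = 0.3650
κ = (pₒ − pₑ)/(1 − pₑ) = (0.7907 − 0.3650)/(1 − 0.3650) = 0.670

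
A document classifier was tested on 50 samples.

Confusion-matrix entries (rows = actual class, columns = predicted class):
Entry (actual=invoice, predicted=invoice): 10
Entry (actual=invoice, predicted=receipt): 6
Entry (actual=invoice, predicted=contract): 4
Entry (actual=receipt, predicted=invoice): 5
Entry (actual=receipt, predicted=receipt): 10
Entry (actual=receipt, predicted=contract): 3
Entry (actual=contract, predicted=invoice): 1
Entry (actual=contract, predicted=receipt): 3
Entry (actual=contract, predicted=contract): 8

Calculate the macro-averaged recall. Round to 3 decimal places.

0.574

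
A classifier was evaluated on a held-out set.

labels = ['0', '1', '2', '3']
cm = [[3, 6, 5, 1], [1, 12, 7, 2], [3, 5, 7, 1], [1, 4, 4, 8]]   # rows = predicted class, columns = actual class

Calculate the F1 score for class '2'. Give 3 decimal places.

0.359

F1 score = 2·TP/(2·TP+FP+FN).
2: TP=7, FP=3+5+1=9, FN=5+7+4=16 → 14/39 = 0.3590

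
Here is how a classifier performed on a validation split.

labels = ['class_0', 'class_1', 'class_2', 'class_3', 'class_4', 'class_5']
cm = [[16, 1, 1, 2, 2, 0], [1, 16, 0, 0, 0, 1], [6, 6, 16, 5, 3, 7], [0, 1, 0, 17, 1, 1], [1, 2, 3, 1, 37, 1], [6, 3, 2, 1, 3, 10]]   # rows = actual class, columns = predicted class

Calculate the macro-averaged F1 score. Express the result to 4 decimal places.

0.6309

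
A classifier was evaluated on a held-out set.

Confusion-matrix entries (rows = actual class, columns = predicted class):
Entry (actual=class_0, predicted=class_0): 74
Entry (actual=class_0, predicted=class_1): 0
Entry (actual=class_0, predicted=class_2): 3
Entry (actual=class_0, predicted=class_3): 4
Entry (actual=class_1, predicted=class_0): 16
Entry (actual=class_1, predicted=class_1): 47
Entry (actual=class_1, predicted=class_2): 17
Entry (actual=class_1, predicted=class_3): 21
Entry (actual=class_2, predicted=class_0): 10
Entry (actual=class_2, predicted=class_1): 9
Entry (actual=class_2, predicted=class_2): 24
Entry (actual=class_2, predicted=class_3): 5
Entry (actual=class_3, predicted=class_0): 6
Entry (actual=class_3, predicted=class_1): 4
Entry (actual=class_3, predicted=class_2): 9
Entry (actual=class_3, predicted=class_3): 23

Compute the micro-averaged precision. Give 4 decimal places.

0.6176

Micro-averaging pools counts across classes: ΣTP=168, ΣFP=104, ΣFN=104.
Micro-precision = TP/(TP+FP) on pooled counts = 0.6176 (equals overall accuracy in single-label multiclass).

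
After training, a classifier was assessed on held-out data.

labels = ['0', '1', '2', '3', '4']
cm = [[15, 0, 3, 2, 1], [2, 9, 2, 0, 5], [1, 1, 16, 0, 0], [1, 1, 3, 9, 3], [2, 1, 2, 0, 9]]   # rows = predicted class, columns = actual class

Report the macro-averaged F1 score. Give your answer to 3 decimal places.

0.649

Per-class F1 score (2·TP/(2·TP+FP+FN)):
  0: TP=15, FP=0+3+2+1=6, FN=2+1+1+2=6 → 30/42 = 0.7143
  1: TP=9, FP=2+2+0+5=9, FN=0+1+1+1=3 → 18/30 = 0.6000
  2: TP=16, FP=1+1+0+0=2, FN=3+2+3+2=10 → 32/44 = 0.7273
  3: TP=9, FP=1+1+3+3=8, FN=2+0+0+0=2 → 18/28 = 0.6429
  4: TP=9, FP=2+1+2+0=5, FN=1+5+0+3=9 → 18/32 = 0.5625
Macro-F1 score = mean = (0.7143 + 0.6000 + 0.7273 + 0.6429 + 0.5625) / 5 = 0.649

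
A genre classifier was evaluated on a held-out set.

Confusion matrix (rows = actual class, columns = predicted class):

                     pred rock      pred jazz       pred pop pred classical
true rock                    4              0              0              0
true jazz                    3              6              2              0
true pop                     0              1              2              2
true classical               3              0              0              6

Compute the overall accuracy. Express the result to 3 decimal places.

0.621

Accuracy = trace / total = (4+6+2+6=18) / 29 = 18/29 = 0.621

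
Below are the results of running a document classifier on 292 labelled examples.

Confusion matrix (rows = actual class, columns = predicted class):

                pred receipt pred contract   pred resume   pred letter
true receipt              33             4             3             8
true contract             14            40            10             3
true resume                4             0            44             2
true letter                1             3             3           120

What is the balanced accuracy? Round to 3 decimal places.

Balanced accuracy = mean of per-class recall.
  receipt: recall = 33/48 = 0.6875
  contract: recall = 40/67 = 0.5970
  resume: recall = 44/50 = 0.8800
  letter: recall = 120/127 = 0.9449
Mean = (0.6875 + 0.5970 + 0.8800 + 0.9449) / 4 = 0.777

0.777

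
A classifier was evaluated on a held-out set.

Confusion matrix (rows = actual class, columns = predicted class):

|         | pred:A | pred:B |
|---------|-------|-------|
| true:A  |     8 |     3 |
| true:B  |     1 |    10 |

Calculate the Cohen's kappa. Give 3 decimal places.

0.636

Observed agreement pₒ = trace/N = 18/22 = 0.8182
Expected agreement pₑ = Σ (rowᵢ·colᵢ)/N² = (11·9 + 11·13)/22² = 0.5000
κ = (pₒ − pₑ)/(1 − pₑ) = (0.8182 − 0.5000)/(1 − 0.5000) = 0.636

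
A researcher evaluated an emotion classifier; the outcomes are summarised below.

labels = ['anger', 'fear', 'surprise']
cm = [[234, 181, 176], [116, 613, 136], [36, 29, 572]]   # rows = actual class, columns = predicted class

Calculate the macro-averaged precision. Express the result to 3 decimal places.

Per-class precision (TP/(TP+FP)):
  anger: TP=234, FP=116+36=152 → 234/386 = 0.6062
  fear: TP=613, FP=181+29=210 → 613/823 = 0.7448
  surprise: TP=572, FP=176+136=312 → 572/884 = 0.6471
Macro-precision = mean = (0.6062 + 0.7448 + 0.6471) / 3 = 0.666

0.666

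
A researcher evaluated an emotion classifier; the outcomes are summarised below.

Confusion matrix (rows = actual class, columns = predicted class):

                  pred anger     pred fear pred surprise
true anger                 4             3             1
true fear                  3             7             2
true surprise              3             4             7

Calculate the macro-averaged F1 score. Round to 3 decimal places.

0.522

Per-class F1 score (2·TP/(2·TP+FP+FN)):
  anger: TP=4, FP=3+3=6, FN=3+1=4 → 8/18 = 0.4444
  fear: TP=7, FP=3+4=7, FN=3+2=5 → 14/26 = 0.5385
  surprise: TP=7, FP=1+2=3, FN=3+4=7 → 14/24 = 0.5833
Macro-F1 score = mean = (0.4444 + 0.5385 + 0.5833) / 3 = 0.522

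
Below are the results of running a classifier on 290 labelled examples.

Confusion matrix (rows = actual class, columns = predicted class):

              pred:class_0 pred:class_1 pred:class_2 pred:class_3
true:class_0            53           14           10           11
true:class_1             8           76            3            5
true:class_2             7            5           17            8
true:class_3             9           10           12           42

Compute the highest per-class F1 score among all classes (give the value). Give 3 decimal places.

0.772

Per-class F1 score (2·TP/(2·TP+FP+FN)):
  class_0: TP=53, FP=8+7+9=24, FN=14+10+11=35 → 106/165 = 0.6424
  class_1: TP=76, FP=14+5+10=29, FN=8+3+5=16 → 152/197 = 0.7716
  class_2: TP=17, FP=10+3+12=25, FN=7+5+8=20 → 34/79 = 0.4304
  class_3: TP=42, FP=11+5+8=24, FN=9+10+12=31 → 84/139 = 0.6043
Highest is class 'class_1' with F1 score = 0.772.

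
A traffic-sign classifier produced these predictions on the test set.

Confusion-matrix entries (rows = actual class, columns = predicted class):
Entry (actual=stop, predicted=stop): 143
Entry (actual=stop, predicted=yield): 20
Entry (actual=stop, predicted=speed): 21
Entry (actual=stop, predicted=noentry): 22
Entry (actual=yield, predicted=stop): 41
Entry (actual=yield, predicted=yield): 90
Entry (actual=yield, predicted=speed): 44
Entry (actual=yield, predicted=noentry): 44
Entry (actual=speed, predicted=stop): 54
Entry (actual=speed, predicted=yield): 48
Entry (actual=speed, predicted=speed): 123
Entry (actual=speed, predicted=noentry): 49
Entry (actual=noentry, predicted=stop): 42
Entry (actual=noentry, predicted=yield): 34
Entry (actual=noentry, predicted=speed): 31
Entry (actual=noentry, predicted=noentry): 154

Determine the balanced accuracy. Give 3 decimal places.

Balanced accuracy = mean of per-class recall.
  stop: recall = 143/206 = 0.6942
  yield: recall = 90/219 = 0.4110
  speed: recall = 123/274 = 0.4489
  noentry: recall = 154/261 = 0.5900
Mean = (0.6942 + 0.4110 + 0.4489 + 0.5900) / 4 = 0.536

0.536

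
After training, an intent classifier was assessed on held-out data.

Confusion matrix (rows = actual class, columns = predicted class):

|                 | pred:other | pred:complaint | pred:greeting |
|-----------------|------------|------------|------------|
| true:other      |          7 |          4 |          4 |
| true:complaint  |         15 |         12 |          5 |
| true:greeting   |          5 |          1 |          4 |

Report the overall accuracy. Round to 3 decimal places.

Accuracy = trace / total = (7+12+4=23) / 57 = 23/57 = 0.404

0.404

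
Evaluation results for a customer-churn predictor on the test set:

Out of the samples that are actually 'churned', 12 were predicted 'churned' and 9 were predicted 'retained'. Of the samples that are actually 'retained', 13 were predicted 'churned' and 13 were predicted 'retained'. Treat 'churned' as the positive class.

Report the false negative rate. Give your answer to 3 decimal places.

0.429

FNR = FN/(FN+TP) = 9/(9+12) = 0.429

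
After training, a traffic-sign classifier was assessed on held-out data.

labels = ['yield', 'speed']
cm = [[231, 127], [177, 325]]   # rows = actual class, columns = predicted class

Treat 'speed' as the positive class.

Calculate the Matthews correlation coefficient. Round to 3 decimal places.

MCC = (TP·TN − FP·FN) / √((TP+FP)(TP+FN)(TN+FP)(TN+FN))
Numerator = 325·231 − 127·177 = 52596
Denominator = √(452·502·358·408) = √33142505856 = 182050.8332
MCC = 52596 / 182050.8332 = 0.289

0.289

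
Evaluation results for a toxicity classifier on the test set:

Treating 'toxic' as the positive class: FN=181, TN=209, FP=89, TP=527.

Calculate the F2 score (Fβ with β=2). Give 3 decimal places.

Fβ = (1+β²)·TP / ((1+β²)·TP + β²·FN + FP), with β²=4
= 5·527 / (5·527 + 4·181 + 89) = 0.764

0.764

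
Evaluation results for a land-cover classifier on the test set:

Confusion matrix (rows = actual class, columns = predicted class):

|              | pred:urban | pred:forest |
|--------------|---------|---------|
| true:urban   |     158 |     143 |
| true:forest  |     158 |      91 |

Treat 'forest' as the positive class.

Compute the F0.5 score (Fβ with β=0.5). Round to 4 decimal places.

0.3840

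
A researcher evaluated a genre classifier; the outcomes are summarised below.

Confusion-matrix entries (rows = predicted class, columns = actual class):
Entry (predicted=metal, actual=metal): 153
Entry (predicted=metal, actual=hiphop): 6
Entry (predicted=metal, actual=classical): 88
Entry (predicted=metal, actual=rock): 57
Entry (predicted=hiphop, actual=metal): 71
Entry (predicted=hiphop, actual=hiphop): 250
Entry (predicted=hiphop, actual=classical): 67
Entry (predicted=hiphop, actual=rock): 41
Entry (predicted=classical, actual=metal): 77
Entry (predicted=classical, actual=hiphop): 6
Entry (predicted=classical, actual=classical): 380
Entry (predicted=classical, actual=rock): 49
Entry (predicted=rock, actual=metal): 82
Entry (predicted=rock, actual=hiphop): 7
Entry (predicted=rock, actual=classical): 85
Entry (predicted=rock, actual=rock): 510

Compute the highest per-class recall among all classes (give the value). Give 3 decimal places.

Per-class recall (TP/(TP+FN)):
  metal: TP=153, FN=71+77+82=230 → 153/383 = 0.3995
  hiphop: TP=250, FN=6+6+7=19 → 250/269 = 0.9294
  classical: TP=380, FN=88+67+85=240 → 380/620 = 0.6129
  rock: TP=510, FN=57+41+49=147 → 510/657 = 0.7763
Highest is class 'hiphop' with recall = 0.929.

0.929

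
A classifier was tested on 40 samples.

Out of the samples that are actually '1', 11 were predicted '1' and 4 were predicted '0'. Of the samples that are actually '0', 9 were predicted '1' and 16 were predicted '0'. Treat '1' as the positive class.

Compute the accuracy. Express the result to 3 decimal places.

0.675

Accuracy = (TP+TN)/N = (11+16)/40 = 0.675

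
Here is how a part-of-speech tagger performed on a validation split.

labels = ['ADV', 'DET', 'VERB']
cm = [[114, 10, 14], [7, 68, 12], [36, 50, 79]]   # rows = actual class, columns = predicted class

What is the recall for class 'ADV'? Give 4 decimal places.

0.8261

Treat 'ADV' as positive and all other classes as negative.
recall = TP/(TP+FN).
ADV: TP=114, FN=10+14=24 → 114/138 = 0.82609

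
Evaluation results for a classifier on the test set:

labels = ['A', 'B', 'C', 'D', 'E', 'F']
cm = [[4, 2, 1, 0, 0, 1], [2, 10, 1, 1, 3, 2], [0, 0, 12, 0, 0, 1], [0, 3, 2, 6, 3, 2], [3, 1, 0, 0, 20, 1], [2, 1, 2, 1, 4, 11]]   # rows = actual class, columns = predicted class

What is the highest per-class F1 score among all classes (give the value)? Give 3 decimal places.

0.774

Per-class F1 score (2·TP/(2·TP+FP+FN)):
  A: TP=4, FP=2+0+0+3+2=7, FN=2+1+0+0+1=4 → 8/19 = 0.4211
  B: TP=10, FP=2+0+3+1+1=7, FN=2+1+1+3+2=9 → 20/36 = 0.5556
  C: TP=12, FP=1+1+2+0+2=6, FN=0+0+0+0+1=1 → 24/31 = 0.7742
  D: TP=6, FP=0+1+0+0+1=2, FN=0+3+2+3+2=10 → 12/24 = 0.5000
  E: TP=20, FP=0+3+0+3+4=10, FN=3+1+0+0+1=5 → 40/55 = 0.7273
  F: TP=11, FP=1+2+1+2+1=7, FN=2+1+2+1+4=10 → 22/39 = 0.5641
Highest is class 'C' with F1 score = 0.774.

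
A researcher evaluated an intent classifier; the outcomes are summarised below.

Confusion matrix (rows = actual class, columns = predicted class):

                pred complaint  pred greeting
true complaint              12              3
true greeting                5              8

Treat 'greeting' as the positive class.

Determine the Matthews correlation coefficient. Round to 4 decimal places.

0.4242

MCC = (TP·TN − FP·FN) / √((TP+FP)(TP+FN)(TN+FP)(TN+FN))
Numerator = 8·12 − 3·5 = 81
Denominator = √(11·13·15·17) = √36465 = 190.9581
MCC = 81 / 190.9581 = 0.4242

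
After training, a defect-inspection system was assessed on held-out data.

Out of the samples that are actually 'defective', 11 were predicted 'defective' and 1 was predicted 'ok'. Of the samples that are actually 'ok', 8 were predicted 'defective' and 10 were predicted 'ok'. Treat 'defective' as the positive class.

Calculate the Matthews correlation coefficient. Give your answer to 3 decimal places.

MCC = (TP·TN − FP·FN) / √((TP+FP)(TP+FN)(TN+FP)(TN+FN))
Numerator = 11·10 − 8·1 = 102
Denominator = √(19·12·18·11) = √45144 = 212.4712
MCC = 102 / 212.4712 = 0.480

0.480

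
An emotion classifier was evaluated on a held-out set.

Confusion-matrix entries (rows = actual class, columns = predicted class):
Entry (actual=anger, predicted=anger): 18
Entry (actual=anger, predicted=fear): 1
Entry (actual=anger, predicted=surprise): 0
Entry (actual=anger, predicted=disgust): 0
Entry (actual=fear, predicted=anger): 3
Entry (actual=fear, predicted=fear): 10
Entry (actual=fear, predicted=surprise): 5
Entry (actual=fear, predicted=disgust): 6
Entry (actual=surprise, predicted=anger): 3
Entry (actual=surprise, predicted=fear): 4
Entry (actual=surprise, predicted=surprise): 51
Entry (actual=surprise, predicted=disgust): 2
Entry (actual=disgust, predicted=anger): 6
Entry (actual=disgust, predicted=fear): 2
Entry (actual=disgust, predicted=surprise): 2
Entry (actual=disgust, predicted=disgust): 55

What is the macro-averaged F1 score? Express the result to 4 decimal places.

Per-class F1 score (2·TP/(2·TP+FP+FN)):
  anger: TP=18, FP=3+3+6=12, FN=1+0+0=1 → 36/49 = 0.73469
  fear: TP=10, FP=1+4+2=7, FN=3+5+6=14 → 20/41 = 0.48780
  surprise: TP=51, FP=0+5+2=7, FN=3+4+2=9 → 102/118 = 0.86441
  disgust: TP=55, FP=0+6+2=8, FN=6+2+2=10 → 110/128 = 0.85938
Macro-F1 score = mean = (0.73469 + 0.48780 + 0.86441 + 0.85938) / 4 = 0.7366

0.7366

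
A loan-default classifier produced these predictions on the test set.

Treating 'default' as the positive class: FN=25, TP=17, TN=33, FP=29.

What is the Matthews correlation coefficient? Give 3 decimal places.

MCC = (TP·TN − FP·FN) / √((TP+FP)(TP+FN)(TN+FP)(TN+FN))
Numerator = 17·33 − 29·25 = -164
Denominator = √(46·42·62·58) = √6947472 = 2635.8058
MCC = -164 / 2635.8058 = -0.062

-0.062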